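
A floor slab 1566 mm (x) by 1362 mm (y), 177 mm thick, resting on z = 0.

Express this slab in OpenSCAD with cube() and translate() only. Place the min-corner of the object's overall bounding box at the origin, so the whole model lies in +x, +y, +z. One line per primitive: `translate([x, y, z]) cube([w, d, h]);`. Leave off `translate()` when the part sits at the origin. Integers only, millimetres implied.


cube([1566, 1362, 177]);


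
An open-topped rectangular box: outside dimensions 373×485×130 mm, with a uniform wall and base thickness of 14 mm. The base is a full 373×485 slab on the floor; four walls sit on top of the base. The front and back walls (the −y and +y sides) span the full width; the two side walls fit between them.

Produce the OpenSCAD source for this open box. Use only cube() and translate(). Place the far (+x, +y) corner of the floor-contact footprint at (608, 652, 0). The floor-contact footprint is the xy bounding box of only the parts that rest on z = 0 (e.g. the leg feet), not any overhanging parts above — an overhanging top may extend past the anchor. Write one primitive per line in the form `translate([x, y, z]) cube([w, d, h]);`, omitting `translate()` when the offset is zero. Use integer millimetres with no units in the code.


translate([235, 167, 0]) cube([373, 485, 14]);
translate([235, 167, 14]) cube([373, 14, 116]);
translate([235, 638, 14]) cube([373, 14, 116]);
translate([235, 181, 14]) cube([14, 457, 116]);
translate([594, 181, 14]) cube([14, 457, 116]);


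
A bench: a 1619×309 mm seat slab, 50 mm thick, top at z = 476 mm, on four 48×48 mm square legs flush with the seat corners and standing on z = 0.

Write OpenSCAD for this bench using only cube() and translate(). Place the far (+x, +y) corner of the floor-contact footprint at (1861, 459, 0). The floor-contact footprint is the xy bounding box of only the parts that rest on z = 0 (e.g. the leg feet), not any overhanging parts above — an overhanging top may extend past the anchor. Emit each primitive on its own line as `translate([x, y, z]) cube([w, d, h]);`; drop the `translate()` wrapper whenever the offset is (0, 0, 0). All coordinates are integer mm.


// leg_h = 476 − 50 = 426
translate([242, 150, 426]) cube([1619, 309, 50]);
translate([242, 150, 0]) cube([48, 48, 426]);
translate([242, 411, 0]) cube([48, 48, 426]);
translate([1813, 150, 0]) cube([48, 48, 426]);
translate([1813, 411, 0]) cube([48, 48, 426]);


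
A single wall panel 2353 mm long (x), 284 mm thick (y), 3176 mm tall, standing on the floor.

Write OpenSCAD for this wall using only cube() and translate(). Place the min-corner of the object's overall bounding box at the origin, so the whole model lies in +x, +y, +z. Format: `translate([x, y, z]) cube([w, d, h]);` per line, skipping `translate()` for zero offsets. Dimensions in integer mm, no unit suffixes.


cube([2353, 284, 3176]);


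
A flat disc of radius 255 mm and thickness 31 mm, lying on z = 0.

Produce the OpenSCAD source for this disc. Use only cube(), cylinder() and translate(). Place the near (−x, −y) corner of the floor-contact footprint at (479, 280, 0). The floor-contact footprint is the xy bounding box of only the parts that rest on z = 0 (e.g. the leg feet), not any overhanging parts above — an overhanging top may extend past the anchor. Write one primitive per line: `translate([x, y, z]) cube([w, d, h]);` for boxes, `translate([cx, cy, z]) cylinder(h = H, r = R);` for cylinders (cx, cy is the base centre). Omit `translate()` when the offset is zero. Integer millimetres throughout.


translate([734, 535, 0]) cylinder(h = 31, r = 255);


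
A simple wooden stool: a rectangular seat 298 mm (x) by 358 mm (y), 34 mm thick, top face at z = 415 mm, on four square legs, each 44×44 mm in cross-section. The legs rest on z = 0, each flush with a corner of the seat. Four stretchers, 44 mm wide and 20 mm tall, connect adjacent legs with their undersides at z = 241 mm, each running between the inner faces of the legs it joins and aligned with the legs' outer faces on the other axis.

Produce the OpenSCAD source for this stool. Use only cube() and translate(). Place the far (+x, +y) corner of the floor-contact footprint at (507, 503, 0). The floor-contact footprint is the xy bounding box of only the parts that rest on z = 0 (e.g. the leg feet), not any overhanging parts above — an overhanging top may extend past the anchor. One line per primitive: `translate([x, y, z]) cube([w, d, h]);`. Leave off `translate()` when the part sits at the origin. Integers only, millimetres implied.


translate([209, 145, 381]) cube([298, 358, 34]);
translate([209, 145, 0]) cube([44, 44, 381]);
translate([463, 145, 0]) cube([44, 44, 381]);
translate([209, 459, 0]) cube([44, 44, 381]);
translate([463, 459, 0]) cube([44, 44, 381]);
translate([253, 145, 241]) cube([210, 44, 20]);
translate([253, 459, 241]) cube([210, 44, 20]);
translate([209, 189, 241]) cube([44, 270, 20]);
translate([463, 189, 241]) cube([44, 270, 20]);


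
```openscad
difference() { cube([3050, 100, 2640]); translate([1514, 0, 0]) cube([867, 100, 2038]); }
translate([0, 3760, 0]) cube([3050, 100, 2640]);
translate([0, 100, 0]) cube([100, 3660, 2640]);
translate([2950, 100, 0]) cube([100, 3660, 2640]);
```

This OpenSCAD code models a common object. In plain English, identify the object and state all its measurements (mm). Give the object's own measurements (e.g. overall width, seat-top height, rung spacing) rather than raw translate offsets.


A single room: four walls, each 2640 mm tall and 100 mm thick, enclosing an outside footprint 3050×3860 mm (x × y), no floor or roof. The front and back walls (−y and +y sides) run the full x-width; the side walls fit between their inner faces. A door opening 867 mm wide and 2038 mm tall is cut through the front wall from the floor up, its −x edge 1514 mm from the wall's −x end.


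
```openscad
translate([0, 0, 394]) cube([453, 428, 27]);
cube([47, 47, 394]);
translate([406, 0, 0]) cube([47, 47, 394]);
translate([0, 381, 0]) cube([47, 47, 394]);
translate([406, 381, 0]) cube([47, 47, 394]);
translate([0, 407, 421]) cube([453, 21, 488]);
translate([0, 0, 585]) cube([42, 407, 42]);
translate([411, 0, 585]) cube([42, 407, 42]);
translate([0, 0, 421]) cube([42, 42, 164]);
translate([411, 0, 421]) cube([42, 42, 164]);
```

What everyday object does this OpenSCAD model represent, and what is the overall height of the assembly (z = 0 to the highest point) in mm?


A chair. The overall height is 909 mm.

A slab on four corner posts with a tall panel at the back — a chair. The seat slab sits at z = 394 with thickness 27, and the 488 mm backrest starts at the seat top, so the overall height is 394 + 27 + 488 = 909 mm.


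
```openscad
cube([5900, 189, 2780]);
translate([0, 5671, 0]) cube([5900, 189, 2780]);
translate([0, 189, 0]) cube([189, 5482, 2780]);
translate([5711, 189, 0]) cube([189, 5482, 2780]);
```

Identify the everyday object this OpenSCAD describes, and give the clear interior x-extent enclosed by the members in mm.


A house (or room) frame. The interior width is 5522 mm.

Four 2780 mm walls enclosing a rectangle with no floor or roof — a room or house frame. Outside width is 5900 mm and wall thickness is 189 mm, so the interior width is 5900 − 2 × 189 = 5522 mm.


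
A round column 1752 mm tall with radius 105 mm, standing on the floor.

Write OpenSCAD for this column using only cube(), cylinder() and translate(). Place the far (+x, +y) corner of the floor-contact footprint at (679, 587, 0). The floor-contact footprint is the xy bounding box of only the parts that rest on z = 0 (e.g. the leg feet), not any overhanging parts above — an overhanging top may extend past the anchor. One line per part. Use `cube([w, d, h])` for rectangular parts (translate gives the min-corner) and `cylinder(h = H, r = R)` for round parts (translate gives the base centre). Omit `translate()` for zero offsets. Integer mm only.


translate([574, 482, 0]) cylinder(h = 1752, r = 105);


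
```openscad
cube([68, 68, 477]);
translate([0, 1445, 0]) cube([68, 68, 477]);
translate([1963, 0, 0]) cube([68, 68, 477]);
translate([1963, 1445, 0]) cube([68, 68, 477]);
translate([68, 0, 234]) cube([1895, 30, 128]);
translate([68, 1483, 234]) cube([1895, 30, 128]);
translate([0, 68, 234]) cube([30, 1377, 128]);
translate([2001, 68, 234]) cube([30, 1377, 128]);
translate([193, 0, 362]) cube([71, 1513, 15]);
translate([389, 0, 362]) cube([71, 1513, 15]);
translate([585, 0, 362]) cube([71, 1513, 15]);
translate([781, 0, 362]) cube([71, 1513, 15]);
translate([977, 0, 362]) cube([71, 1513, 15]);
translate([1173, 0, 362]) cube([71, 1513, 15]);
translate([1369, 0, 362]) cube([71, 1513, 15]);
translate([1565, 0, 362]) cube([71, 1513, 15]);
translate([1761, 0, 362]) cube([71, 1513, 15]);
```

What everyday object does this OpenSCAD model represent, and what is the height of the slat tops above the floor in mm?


A bed frame. The slat-top height is 377 mm.

Four posts, four rails, and a row of slats — a bed frame. Slats sit on the rails at z = 234 + 128 = 362; with slat thickness 15, the top is 377 mm.


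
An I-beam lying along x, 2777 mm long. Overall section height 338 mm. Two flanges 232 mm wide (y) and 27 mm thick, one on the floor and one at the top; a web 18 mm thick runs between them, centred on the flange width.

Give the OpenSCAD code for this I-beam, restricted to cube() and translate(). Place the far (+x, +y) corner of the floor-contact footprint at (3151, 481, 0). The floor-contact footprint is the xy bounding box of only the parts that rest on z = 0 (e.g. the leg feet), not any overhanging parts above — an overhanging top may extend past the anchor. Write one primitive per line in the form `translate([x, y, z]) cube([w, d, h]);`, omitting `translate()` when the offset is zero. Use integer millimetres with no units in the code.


translate([374, 249, 0]) cube([2777, 232, 27]);
translate([374, 356, 27]) cube([2777, 18, 284]);
translate([374, 249, 311]) cube([2777, 232, 27]);


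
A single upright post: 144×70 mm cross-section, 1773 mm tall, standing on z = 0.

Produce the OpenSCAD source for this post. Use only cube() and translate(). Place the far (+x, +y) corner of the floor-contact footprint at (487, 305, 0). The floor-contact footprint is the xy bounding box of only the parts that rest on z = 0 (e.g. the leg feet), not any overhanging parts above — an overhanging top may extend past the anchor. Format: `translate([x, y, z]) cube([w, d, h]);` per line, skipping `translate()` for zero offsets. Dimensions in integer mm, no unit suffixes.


translate([343, 235, 0]) cube([144, 70, 1773]);


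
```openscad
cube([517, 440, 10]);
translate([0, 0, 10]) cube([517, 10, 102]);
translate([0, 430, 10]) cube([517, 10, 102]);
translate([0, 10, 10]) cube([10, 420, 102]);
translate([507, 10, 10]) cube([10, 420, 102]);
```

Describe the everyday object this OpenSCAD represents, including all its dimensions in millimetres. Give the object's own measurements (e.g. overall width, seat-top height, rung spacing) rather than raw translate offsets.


An open-topped rectangular box: outside dimensions 517×440×112 mm, with a uniform wall and base thickness of 10 mm. The base is a full 517×440 slab on the floor; four walls sit on top of the base. The front and back walls (the −y and +y sides) span the full width; the two side walls fit between them.


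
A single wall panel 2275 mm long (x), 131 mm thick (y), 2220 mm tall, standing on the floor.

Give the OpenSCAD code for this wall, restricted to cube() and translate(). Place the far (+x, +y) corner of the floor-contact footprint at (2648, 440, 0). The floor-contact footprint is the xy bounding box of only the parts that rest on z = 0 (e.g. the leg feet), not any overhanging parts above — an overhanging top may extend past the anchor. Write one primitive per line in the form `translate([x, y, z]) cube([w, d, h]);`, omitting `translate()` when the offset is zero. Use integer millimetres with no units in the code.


translate([373, 309, 0]) cube([2275, 131, 2220]);


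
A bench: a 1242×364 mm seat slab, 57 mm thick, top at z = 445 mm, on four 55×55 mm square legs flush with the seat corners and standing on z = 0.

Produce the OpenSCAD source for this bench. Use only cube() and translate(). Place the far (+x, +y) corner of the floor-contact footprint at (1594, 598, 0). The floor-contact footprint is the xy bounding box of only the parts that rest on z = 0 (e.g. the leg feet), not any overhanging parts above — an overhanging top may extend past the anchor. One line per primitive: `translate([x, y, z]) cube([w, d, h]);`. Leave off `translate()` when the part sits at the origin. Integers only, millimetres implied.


translate([352, 234, 388]) cube([1242, 364, 57]);
translate([352, 234, 0]) cube([55, 55, 388]);
translate([352, 543, 0]) cube([55, 55, 388]);
translate([1539, 234, 0]) cube([55, 55, 388]);
translate([1539, 543, 0]) cube([55, 55, 388]);


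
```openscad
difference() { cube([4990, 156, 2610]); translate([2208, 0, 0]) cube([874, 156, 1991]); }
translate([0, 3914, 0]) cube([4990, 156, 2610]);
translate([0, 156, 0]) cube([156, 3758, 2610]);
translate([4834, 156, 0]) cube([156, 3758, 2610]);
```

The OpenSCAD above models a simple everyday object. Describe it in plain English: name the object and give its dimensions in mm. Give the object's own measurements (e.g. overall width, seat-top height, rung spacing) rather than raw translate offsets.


A single room: four walls, each 2610 mm tall and 156 mm thick, enclosing an outside footprint 4990×4070 mm (x × y), no floor or roof. The front and back walls (−y and +y sides) run the full x-width; the side walls fit between their inner faces. A door opening 874 mm wide and 1991 mm tall is cut through the front wall from the floor up, its −x edge 2208 mm from the wall's −x end.


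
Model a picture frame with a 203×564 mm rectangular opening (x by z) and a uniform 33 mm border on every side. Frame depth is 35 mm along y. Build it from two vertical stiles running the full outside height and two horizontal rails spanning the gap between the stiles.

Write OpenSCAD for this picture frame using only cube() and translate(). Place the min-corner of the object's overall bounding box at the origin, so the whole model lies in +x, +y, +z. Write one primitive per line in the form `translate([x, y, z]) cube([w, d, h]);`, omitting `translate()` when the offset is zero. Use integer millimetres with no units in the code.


cube([33, 35, 630]);
translate([236, 0, 0]) cube([33, 35, 630]);
translate([33, 0, 0]) cube([203, 35, 33]);
translate([33, 0, 597]) cube([203, 35, 33]);


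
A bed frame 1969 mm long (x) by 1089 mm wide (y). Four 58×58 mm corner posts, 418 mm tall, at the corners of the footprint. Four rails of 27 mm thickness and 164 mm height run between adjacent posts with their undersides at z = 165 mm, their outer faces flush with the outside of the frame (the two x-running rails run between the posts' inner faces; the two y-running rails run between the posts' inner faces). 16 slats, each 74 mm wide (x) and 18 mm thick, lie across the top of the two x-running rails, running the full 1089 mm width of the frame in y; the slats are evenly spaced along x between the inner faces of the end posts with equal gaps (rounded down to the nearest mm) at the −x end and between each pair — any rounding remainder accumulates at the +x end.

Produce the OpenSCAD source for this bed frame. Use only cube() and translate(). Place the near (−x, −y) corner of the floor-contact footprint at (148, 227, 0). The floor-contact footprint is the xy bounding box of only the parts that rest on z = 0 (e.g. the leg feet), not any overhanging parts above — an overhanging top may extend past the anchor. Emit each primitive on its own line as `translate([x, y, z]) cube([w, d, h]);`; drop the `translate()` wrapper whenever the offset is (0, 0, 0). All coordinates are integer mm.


translate([148, 227, 0]) cube([58, 58, 418]);
translate([148, 1258, 0]) cube([58, 58, 418]);
translate([2059, 227, 0]) cube([58, 58, 418]);
translate([2059, 1258, 0]) cube([58, 58, 418]);
translate([206, 227, 165]) cube([1853, 27, 164]);
translate([206, 1289, 165]) cube([1853, 27, 164]);
translate([148, 285, 165]) cube([27, 973, 164]);
translate([2090, 285, 165]) cube([27, 973, 164]);
translate([245, 227, 329]) cube([74, 1089, 18]);
translate([358, 227, 329]) cube([74, 1089, 18]);
translate([471, 227, 329]) cube([74, 1089, 18]);
translate([584, 227, 329]) cube([74, 1089, 18]);
translate([697, 227, 329]) cube([74, 1089, 18]);
translate([810, 227, 329]) cube([74, 1089, 18]);
translate([923, 227, 329]) cube([74, 1089, 18]);
translate([1036, 227, 329]) cube([74, 1089, 18]);
translate([1149, 227, 329]) cube([74, 1089, 18]);
translate([1262, 227, 329]) cube([74, 1089, 18]);
translate([1375, 227, 329]) cube([74, 1089, 18]);
translate([1488, 227, 329]) cube([74, 1089, 18]);
translate([1601, 227, 329]) cube([74, 1089, 18]);
translate([1714, 227, 329]) cube([74, 1089, 18]);
translate([1827, 227, 329]) cube([74, 1089, 18]);
translate([1940, 227, 329]) cube([74, 1089, 18]);


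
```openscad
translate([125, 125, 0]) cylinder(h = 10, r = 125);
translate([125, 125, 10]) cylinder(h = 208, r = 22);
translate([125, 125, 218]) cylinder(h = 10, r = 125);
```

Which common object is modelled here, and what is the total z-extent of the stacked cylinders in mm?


A spool. The overall height is 228 mm.

Three coaxial cylinders, large–small–large — a spool. Two 10 mm flanges and a 208 mm core give 10 + 208 + 10 = 228 mm.


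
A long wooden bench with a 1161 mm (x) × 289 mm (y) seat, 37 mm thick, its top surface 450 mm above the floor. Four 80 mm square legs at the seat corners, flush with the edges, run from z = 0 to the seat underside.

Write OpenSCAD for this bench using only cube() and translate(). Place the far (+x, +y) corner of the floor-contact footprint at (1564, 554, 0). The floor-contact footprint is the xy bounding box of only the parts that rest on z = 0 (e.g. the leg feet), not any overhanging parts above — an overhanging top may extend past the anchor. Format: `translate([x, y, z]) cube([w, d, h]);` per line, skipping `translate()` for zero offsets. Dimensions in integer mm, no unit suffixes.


translate([403, 265, 413]) cube([1161, 289, 37]);
translate([403, 265, 0]) cube([80, 80, 413]);
translate([403, 474, 0]) cube([80, 80, 413]);
translate([1484, 265, 0]) cube([80, 80, 413]);
translate([1484, 474, 0]) cube([80, 80, 413]);


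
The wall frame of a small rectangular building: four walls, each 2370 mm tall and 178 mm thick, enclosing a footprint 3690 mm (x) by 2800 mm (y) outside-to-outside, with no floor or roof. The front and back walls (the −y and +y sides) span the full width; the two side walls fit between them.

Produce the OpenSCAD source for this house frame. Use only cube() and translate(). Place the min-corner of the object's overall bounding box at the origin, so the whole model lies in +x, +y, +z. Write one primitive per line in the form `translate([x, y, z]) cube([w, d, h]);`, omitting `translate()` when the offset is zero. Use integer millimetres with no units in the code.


cube([3690, 178, 2370]);
translate([0, 2622, 0]) cube([3690, 178, 2370]);
translate([0, 178, 0]) cube([178, 2444, 2370]);
translate([3512, 178, 0]) cube([178, 2444, 2370]);


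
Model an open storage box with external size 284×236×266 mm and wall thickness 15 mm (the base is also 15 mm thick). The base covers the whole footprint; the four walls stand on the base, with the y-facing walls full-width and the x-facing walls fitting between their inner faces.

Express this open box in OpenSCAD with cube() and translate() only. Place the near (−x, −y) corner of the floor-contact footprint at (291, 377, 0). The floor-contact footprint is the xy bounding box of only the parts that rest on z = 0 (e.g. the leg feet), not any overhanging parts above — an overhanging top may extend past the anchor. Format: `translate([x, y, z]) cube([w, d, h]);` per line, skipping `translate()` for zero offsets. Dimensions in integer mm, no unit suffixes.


translate([291, 377, 0]) cube([284, 236, 15]);
translate([291, 377, 15]) cube([284, 15, 251]);
translate([291, 598, 15]) cube([284, 15, 251]);
translate([291, 392, 15]) cube([15, 206, 251]);
translate([560, 392, 15]) cube([15, 206, 251]);


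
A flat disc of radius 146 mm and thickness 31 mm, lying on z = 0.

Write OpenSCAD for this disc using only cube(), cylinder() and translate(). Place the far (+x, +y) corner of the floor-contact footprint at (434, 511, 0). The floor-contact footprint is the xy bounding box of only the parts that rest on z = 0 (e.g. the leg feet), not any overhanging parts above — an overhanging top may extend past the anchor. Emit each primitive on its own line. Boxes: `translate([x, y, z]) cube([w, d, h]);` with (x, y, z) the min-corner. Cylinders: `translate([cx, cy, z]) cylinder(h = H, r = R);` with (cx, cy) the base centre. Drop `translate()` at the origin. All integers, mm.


translate([288, 365, 0]) cylinder(h = 31, r = 146);


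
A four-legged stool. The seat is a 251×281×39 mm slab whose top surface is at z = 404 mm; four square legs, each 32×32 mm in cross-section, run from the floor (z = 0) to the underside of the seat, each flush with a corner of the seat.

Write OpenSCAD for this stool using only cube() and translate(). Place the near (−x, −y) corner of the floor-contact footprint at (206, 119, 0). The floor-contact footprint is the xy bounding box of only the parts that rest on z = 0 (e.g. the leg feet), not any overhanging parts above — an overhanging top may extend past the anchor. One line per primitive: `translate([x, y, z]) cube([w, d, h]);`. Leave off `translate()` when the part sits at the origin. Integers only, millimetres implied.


translate([206, 119, 365]) cube([251, 281, 39]);
translate([206, 119, 0]) cube([32, 32, 365]);
translate([425, 119, 0]) cube([32, 32, 365]);
translate([206, 368, 0]) cube([32, 32, 365]);
translate([425, 368, 0]) cube([32, 32, 365]);


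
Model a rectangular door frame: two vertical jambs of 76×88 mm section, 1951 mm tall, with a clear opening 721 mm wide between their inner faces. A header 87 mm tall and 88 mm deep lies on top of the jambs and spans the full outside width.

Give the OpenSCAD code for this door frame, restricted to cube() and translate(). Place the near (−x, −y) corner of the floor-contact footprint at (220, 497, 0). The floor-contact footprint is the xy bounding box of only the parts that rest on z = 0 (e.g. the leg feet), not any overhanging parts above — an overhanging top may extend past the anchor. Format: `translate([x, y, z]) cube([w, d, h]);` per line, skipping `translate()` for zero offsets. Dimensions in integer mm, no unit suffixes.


translate([220, 497, 0]) cube([76, 88, 1951]);
translate([1017, 497, 0]) cube([76, 88, 1951]);
translate([220, 497, 1951]) cube([873, 88, 87]);


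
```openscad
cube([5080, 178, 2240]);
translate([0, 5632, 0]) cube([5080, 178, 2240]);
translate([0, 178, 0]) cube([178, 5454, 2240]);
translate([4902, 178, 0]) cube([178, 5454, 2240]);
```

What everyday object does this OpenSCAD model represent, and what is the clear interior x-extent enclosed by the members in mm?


A house (or room) frame. The interior width is 4724 mm.

Four 2240 mm walls enclosing a rectangle with no floor or roof — a room or house frame. Outside width is 5080 mm and wall thickness is 178 mm, so the interior width is 5080 − 2 × 178 = 4724 mm.


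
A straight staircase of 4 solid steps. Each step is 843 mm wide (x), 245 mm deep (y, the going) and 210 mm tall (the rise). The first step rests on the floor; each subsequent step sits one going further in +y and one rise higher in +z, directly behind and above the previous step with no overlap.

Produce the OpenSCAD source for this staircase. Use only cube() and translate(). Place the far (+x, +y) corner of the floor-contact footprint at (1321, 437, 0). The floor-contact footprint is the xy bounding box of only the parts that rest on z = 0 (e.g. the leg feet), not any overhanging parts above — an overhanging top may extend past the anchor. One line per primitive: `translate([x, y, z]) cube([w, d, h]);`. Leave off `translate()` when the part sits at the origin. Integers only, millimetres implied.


translate([478, 192, 0]) cube([843, 245, 210]);
translate([478, 437, 210]) cube([843, 245, 210]);
translate([478, 682, 420]) cube([843, 245, 210]);
translate([478, 927, 630]) cube([843, 245, 210]);


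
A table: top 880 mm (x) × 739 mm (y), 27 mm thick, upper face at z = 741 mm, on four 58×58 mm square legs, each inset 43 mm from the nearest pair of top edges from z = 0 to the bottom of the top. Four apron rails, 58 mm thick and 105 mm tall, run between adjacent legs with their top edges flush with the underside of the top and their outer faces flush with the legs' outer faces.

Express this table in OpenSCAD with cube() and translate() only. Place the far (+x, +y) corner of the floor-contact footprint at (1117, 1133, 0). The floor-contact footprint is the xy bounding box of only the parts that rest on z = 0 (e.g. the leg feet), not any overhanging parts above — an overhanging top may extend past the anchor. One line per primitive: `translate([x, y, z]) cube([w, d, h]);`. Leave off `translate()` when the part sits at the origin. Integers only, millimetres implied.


translate([280, 437, 714]) cube([880, 739, 27]);
translate([323, 480, 0]) cube([58, 58, 714]);
translate([1059, 480, 0]) cube([58, 58, 714]);
translate([323, 1075, 0]) cube([58, 58, 714]);
translate([1059, 1075, 0]) cube([58, 58, 714]);
translate([381, 480, 609]) cube([678, 58, 105]);
translate([381, 1075, 609]) cube([678, 58, 105]);
translate([323, 538, 609]) cube([58, 537, 105]);
translate([1059, 538, 609]) cube([58, 537, 105]);


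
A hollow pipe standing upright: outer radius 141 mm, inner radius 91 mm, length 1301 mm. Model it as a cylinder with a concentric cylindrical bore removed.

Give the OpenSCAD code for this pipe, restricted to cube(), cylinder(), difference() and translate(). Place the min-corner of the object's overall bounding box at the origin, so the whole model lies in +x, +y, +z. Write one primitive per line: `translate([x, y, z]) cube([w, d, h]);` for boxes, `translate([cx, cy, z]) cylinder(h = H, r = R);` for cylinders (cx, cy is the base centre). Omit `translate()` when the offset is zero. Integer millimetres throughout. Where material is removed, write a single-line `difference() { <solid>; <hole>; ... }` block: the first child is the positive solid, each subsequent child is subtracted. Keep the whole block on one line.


difference() { translate([141, 141, 0]) cylinder(h = 1301, r = 141); translate([141, 141, 0]) cylinder(h = 1301, r = 91); }


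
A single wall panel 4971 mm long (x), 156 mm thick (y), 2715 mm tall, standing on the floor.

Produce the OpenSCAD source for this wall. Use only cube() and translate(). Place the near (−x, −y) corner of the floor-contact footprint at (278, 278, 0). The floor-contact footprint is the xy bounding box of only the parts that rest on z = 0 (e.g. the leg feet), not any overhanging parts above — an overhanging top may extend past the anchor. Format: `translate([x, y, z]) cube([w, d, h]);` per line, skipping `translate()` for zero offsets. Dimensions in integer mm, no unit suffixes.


translate([278, 278, 0]) cube([4971, 156, 2715]);


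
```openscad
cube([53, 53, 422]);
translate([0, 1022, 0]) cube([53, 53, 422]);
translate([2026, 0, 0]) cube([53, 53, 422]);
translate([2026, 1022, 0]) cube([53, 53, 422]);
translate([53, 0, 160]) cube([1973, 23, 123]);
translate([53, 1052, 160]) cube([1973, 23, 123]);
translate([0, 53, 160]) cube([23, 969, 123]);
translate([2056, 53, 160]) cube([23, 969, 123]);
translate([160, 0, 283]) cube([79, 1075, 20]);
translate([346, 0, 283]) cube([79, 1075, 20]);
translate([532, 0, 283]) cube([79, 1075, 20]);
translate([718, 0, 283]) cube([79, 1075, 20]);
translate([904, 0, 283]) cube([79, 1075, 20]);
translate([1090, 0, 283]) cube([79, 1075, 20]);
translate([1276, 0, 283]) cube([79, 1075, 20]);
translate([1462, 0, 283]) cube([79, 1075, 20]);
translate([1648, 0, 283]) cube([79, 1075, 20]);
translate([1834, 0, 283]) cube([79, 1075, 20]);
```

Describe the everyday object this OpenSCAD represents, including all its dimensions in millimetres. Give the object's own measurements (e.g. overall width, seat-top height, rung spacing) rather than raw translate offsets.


A bed frame 2079 mm long (x) by 1075 mm wide (y). Four 53×53 mm corner posts, 422 mm tall, at the corners of the footprint. Four rails of 23 mm thickness and 123 mm height run between adjacent posts with their undersides at z = 160 mm, their outer faces flush with the outside of the frame (the two x-running rails run between the posts' inner faces; the two y-running rails run between the posts' inner faces). 10 slats, each 79 mm wide (x) and 20 mm thick, lie across the top of the two x-running rails, running the full 1075 mm width of the frame in y; along x they sit between the end posts with a 107 mm gap after the −x posts and between neighbouring slats, leaving 113 mm before the +x posts.


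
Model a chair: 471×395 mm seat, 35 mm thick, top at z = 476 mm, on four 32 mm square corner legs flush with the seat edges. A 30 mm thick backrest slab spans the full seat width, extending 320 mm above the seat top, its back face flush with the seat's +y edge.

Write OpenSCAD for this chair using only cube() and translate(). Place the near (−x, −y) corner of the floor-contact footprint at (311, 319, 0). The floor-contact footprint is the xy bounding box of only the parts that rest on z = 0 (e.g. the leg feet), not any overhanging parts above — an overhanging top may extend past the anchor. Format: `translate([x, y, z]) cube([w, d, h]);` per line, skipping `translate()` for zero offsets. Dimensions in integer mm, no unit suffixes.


translate([311, 319, 441]) cube([471, 395, 35]);
translate([311, 319, 0]) cube([32, 32, 441]);
translate([750, 319, 0]) cube([32, 32, 441]);
translate([311, 682, 0]) cube([32, 32, 441]);
translate([750, 682, 0]) cube([32, 32, 441]);
translate([311, 684, 476]) cube([471, 30, 320]);


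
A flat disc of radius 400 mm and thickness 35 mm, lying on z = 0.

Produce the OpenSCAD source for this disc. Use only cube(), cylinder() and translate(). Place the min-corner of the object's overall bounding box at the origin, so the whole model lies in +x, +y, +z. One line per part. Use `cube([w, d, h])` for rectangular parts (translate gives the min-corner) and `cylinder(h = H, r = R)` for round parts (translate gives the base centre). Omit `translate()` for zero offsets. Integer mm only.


translate([400, 400, 0]) cylinder(h = 35, r = 400);


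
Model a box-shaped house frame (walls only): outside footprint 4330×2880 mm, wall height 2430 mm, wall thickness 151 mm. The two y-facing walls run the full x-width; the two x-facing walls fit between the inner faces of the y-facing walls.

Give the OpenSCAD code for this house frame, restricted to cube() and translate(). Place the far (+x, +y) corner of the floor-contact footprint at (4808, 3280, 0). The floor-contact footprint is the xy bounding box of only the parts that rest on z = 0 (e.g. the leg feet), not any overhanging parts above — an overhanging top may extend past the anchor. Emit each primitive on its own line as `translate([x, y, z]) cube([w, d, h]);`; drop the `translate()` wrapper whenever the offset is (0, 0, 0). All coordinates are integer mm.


translate([478, 400, 0]) cube([4330, 151, 2430]);
translate([478, 3129, 0]) cube([4330, 151, 2430]);
translate([478, 551, 0]) cube([151, 2578, 2430]);
translate([4657, 551, 0]) cube([151, 2578, 2430]);


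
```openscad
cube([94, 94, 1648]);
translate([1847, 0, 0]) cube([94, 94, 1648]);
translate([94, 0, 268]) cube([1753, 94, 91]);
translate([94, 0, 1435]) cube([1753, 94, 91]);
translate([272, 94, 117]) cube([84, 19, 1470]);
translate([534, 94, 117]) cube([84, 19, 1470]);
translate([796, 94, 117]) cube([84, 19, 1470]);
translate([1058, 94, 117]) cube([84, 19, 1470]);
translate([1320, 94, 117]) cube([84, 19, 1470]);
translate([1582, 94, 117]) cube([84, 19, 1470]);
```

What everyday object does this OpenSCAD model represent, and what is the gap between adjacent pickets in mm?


A fence section. The picket gap is 178 mm.

Two posts, two rails, 6 pickets — a fence section. Span 1753 mm holds 6 pickets of 84 mm with 7 equal gaps: ⌊(1753 − 6·84) / 7⌋ = 178 mm.


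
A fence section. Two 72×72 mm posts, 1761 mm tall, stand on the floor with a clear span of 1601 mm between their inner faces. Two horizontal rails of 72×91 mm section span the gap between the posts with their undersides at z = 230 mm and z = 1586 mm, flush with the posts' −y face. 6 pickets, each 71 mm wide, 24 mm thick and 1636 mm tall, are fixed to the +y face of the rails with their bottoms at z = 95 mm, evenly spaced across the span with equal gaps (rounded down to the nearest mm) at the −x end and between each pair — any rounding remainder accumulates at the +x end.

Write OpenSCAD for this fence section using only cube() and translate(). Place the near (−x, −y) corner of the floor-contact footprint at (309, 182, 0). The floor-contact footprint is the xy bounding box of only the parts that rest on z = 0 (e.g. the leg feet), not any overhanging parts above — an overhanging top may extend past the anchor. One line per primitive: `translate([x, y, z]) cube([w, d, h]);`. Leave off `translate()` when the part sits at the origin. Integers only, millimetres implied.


translate([309, 182, 0]) cube([72, 72, 1761]);
translate([1982, 182, 0]) cube([72, 72, 1761]);
translate([381, 182, 230]) cube([1601, 72, 91]);
translate([381, 182, 1586]) cube([1601, 72, 91]);
translate([548, 254, 95]) cube([71, 24, 1636]);
translate([786, 254, 95]) cube([71, 24, 1636]);
translate([1024, 254, 95]) cube([71, 24, 1636]);
translate([1262, 254, 95]) cube([71, 24, 1636]);
translate([1500, 254, 95]) cube([71, 24, 1636]);
translate([1738, 254, 95]) cube([71, 24, 1636]);


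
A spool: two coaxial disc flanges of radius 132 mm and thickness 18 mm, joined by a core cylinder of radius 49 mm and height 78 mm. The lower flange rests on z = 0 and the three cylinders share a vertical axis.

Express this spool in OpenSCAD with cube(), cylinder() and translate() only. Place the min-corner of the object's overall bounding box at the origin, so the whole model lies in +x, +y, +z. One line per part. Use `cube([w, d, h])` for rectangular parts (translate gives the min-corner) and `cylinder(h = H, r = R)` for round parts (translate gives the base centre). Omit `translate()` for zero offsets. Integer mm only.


translate([132, 132, 0]) cylinder(h = 18, r = 132);
translate([132, 132, 18]) cylinder(h = 78, r = 49);
translate([132, 132, 96]) cylinder(h = 18, r = 132);


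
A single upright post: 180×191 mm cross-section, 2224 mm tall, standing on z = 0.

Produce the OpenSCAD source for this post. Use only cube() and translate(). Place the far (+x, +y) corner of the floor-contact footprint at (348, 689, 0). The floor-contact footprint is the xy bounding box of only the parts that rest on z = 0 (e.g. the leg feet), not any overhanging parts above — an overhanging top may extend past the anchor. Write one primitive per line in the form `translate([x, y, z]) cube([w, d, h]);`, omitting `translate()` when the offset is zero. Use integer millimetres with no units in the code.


translate([168, 498, 0]) cube([180, 191, 2224]);


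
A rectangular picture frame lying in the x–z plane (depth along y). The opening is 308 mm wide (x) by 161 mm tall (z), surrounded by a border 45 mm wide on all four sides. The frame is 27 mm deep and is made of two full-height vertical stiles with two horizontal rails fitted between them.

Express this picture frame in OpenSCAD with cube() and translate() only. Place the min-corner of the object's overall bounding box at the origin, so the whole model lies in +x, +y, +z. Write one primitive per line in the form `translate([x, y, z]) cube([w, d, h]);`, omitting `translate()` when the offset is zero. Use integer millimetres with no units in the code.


cube([45, 27, 251]);
translate([353, 0, 0]) cube([45, 27, 251]);
translate([45, 0, 0]) cube([308, 27, 45]);
translate([45, 0, 206]) cube([308, 27, 45]);


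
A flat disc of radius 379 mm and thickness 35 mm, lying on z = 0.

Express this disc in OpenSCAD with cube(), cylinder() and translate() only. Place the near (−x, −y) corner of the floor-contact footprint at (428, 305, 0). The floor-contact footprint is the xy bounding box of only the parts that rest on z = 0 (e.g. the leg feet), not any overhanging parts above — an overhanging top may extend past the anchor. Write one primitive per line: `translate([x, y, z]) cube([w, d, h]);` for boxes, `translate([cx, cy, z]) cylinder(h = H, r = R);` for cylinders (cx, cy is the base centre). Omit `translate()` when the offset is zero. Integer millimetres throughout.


translate([807, 684, 0]) cylinder(h = 35, r = 379);


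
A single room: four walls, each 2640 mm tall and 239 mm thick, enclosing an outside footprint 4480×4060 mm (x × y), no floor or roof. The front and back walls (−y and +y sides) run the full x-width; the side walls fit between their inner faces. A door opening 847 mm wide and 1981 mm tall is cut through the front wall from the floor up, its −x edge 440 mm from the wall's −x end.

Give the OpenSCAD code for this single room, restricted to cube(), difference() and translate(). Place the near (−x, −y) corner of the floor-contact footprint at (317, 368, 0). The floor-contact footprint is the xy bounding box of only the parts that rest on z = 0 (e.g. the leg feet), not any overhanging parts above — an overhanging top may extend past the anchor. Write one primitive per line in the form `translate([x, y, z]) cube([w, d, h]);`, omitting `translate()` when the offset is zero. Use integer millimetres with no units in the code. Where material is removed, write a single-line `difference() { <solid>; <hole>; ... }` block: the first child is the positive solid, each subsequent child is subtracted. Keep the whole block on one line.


difference() { translate([317, 368, 0]) cube([4480, 239, 2640]); translate([757, 368, 0]) cube([847, 239, 1981]); }
translate([317, 4189, 0]) cube([4480, 239, 2640]);
translate([317, 607, 0]) cube([239, 3582, 2640]);
translate([4558, 607, 0]) cube([239, 3582, 2640]);


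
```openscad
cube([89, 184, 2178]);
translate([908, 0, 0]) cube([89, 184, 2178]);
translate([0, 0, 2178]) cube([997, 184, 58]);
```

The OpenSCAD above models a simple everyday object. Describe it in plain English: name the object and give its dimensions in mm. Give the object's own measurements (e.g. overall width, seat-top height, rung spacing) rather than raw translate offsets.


A door frame. The clear opening is 819 mm wide and 2178 mm high. Two 89 mm wide jambs, 184 mm deep, stand either side of the opening from the floor to the top of the opening. A 58 mm thick head sits across the top of both jambs, spanning the full outside width of the frame.


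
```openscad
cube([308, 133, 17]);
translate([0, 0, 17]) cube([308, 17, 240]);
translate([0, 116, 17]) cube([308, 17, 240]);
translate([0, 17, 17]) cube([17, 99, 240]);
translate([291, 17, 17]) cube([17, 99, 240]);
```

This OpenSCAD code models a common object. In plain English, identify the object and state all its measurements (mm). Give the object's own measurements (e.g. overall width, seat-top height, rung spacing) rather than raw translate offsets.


An open-topped rectangular box: outside dimensions 308×133×257 mm, with a uniform wall and base thickness of 17 mm. The base is a full 308×133 slab on the floor; four walls sit on top of the base. The front and back walls (the −y and +y sides) span the full width; the two side walls fit between them.


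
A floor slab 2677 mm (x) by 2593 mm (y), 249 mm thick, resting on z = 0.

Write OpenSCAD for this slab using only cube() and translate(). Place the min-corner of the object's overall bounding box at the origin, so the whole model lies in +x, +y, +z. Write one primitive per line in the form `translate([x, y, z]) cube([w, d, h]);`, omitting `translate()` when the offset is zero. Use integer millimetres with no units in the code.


cube([2677, 2593, 249]);
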